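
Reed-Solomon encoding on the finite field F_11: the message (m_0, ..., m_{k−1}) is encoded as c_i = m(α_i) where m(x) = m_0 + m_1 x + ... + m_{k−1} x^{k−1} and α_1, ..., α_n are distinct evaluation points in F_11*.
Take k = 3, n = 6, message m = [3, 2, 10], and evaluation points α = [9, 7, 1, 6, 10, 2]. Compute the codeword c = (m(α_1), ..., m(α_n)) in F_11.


c = [6, 1, 4, 1, 0, 3]

Message polynomial: m(x) = 3 + 2·x + 10·x^2 (mod 11).
For each evaluation point α_i, compute m(α_i) mod 11:
  α_1 = 9: Horner steps 10 → 4 → 6, so m(9) = 6.
  α_2 = 7: Horner steps 10 → 6 → 1, so m(7) = 1.
  α_3 = 1: Horner steps 10 → 1 → 4, so m(1) = 4.
  α_4 = 6: Horner steps 10 → 7 → 1, so m(6) = 1.
  α_5 = 10: Horner steps 10 → 3 → 0, so m(10) = 0.
  α_6 = 2: Horner steps 10 → 0 → 3, so m(2) = 3.
Codeword c = [6, 1, 4, 1, 0, 3] ∈ F_11^6.


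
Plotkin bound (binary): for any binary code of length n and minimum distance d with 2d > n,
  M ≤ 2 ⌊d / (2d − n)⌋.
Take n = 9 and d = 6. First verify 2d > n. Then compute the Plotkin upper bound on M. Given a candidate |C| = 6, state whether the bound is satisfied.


Plotkin bound M ≤ 4; given |C| = 6 > bound (violated).

Check applicability: 2d = 12, n = 9.
2d − n = 3 > 0, so Plotkin applies.
Compute d/(2d−n) = 6/3 ≈ 2.0000.
⌊d/(2d−n)⌋ = 2.
Plotkin bound: M ≤ 2·2 = 4.
Given |C| = 6, check: VIOLATED.
This |C| is above the Plotkin bound, so no binary code with n = 9, d = 6 and 6 codewords exists.


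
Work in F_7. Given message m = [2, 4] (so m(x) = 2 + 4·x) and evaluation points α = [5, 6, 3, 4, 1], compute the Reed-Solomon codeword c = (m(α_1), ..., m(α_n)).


c = [1, 5, 0, 4, 6]

Message polynomial: m(x) = 2 + 4·x (mod 7).
For each evaluation point α_i, compute m(α_i) mod 7:
  α_1 = 5: Horner steps 4 → 1, so m(5) = 1.
  α_2 = 6: Horner steps 4 → 5, so m(6) = 5.
  α_3 = 3: Horner steps 4 → 0, so m(3) = 0.
  α_4 = 4: Horner steps 4 → 4, so m(4) = 4.
  α_5 = 1: Horner steps 4 → 6, so m(1) = 6.
Codeword c = [1, 5, 0, 4, 6] ∈ F_7^5.


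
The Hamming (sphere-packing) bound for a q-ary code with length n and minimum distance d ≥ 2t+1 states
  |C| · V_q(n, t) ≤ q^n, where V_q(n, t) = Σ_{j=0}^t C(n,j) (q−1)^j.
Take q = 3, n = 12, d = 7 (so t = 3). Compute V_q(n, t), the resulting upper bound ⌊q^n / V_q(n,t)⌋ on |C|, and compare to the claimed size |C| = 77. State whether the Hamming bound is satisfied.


V_q(n, t) = 2049, q^n = 531441, Hamming bound = 259, |C| = 77 ≤ bound (satisfied).

Step 1: Compute V_q(n, t) = Σ_{j=0}^3 C(n, j) (q−1)^j.
  j = 0: C(12,0)·(2)^0 = 1·1 = 1.
  j = 1: C(12,1)·(2)^1 = 12·2 = 24.
  j = 2: C(12,2)·(2)^2 = 66·4 = 264.
  j = 3: C(12,3)·(2)^3 = 220·8 = 1760.
  V_q(n, t) = 1 + 24 + 264 + 1760 = 2049.
Step 2: q^n = 3^12 = 531441.
Step 3: Hamming bound ⌊q^n / V_q(n,t)⌋ = ⌊531441/2049⌋ = 259.
Step 4: Compare |C| = 77 to 259: satisfied.
The claimed |C| lies below the Hamming bound.


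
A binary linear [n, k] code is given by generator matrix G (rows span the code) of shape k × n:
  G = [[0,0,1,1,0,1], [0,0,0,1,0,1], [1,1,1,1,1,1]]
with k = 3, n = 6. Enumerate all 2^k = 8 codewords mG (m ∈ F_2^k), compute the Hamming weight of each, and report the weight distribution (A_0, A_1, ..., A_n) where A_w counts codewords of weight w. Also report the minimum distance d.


Weight distribution: A_0 = 1, A_1 = 1, A_2 = 1, A_3 = 2, A_4 = 1, A_5 = 1, A_6 = 1. Minimum distance d = 1.

Enumerate all 2^3 = 8 messages m ∈ F_2^3.
For each, compute codeword c = mG in F_2^6, then tally its weight.
  m = 000 → c = 000000, weight = 0.
  m = 100 → c = 001101, weight = 3.
  m = 010 → c = 000101, weight = 2.
  m = 110 → c = 001000, weight = 1.
  m = 001 → c = 111111, weight = 6.
  m = 101 → c = 110010, weight = 3.
  m = 011 → c = 111010, weight = 4.
  m = 111 → c = 110111, weight = 5.
Tally weights:
  weight 0: 1 codewords.
  weight 1: 1 codewords.
  weight 2: 1 codewords.
  weight 3: 2 codewords.
  weight 4: 1 codewords.
  weight 5: 1 codewords.
  weight 6: 1 codewords.
Minimum distance d = smallest w > 0 with A_w > 0 = 1.
Sanity: Σ A_w = 8 = 2^3 = 8 ✓.


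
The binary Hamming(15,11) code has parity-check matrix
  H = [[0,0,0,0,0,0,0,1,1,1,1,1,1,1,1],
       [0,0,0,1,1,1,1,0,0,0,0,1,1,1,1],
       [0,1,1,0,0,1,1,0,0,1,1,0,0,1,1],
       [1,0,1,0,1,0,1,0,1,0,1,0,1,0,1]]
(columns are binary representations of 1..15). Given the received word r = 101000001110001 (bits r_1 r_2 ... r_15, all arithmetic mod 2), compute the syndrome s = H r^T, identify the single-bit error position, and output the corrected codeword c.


s = (0, 1, 0, 1)^T, error position = 5, corrected codeword c = 101010001110001

Compute s = H r^T mod 2 one row at a time:
  s_1 = 0 + 1 + 1 + 1 + 0 + 0 + 0 + 1 = 4 ≡ 0 (mod 2).
  s_2 = 0 + 0 + 0 + 0 + 0 + 0 + 0 + 1 = 1 ≡ 1 (mod 2).
  s_3 = 0 + 1 + 0 + 0 + 1 + 1 + 0 + 1 = 4 ≡ 0 (mod 2).
  s_4 = 1 + 1 + 0 + 0 + 1 + 1 + 0 + 1 = 5 ≡ 1 (mod 2).
s = (0, 1, 0, 1)^T — this equals column 5 of H (binary 0101), so error is at position 5.
Correct: flip bit 5 of r = 101000001110001 to get c = 101010001110001.


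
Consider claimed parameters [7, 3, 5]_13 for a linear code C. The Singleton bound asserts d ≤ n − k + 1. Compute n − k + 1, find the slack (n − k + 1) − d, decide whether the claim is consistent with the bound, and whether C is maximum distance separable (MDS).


Singleton RHS = n − k + 1 = 5, slack = 0, bound satisfied, MDS.

Singleton bound: d ≤ n − k + 1.
Here n = 7, k = 3, so n − k + 1 = 5.
Given d = 5, check d ≤ 5: YES.
Slack = (n − k + 1) − d = 0.
The code is MDS (slack = 0).
Description: the claimed parameters are [7, 3, 5]_13; such a code would be MDS (meets Singleton bound).


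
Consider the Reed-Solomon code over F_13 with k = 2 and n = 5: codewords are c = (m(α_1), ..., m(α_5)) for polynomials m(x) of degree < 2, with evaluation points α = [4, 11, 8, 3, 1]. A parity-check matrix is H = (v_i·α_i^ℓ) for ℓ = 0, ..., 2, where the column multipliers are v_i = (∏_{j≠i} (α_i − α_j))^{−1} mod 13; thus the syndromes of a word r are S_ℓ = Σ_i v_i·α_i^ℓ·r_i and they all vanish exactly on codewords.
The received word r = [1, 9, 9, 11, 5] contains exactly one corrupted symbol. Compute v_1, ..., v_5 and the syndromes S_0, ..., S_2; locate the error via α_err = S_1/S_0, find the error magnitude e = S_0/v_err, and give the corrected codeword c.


S = (1, 8, 12), error at position 3, error magnitude e = 9, c = [1, 9, 0, 11, 5].

Step 1: column multipliers v_i = (∏_{j≠i}(α_i − α_j))^{−1} mod 13.
  i = 1 (α = 4): (4−11)(4−8)(4−3)(4−1) = (−7)·(−4)·1·3 = 84 ≡ 6, so v_1 = 6^{−1} = 11 (mod 13).
  i = 2 (α = 11): (11−4)(11−8)(11−3)(11−1) = 7·3·8·10 = 1680 ≡ 3, so v_2 = 3^{−1} = 9 (mod 13).
  i = 3 (α = 8): (8−4)(8−11)(8−3)(8−1) = 4·(−3)·5·7 = −420 ≡ 9, so v_3 = 9^{−1} = 3 (mod 13).
  i = 4 (α = 3): (3−4)(3−11)(3−8)(3−1) = (−1)·(−8)·(−5)·2 = −80 ≡ 11, so v_4 = 11^{−1} = 6 (mod 13).
  i = 5 (α = 1): (1−4)(1−11)(1−8)(1−3) = (−3)·(−10)·(−7)·(−2) = 420 ≡ 4, so v_5 = 4^{−1} = 10 (mod 13).
  v = [11, 9, 3, 6, 10].
Step 2: syndromes of r = [1, 9, 9, 11, 5] (all sums mod 13).
  S_0 = Σ v_i r_i = 11·1 + 9·9 + 3·9 + 6·11 + 10·5 = 235 ≡ 1.
  S_1 = Σ v_i α_i r_i = 11·4·1 + 9·11·9 + 3·8·9 + 6·3·11 + 10·1·5 = 1399 ≡ 8.
  α_i^2 mod 13 = [3, 4, 12, 9, 1].
  S_2 = Σ v_i α_i^2 r_i = 11·3·1 + 9·4·9 + 3·12·9 + 6·9·11 + 10·1·5 = 1325 ≡ 12.
  S = (1, 8, 12) ≠ 0, so r is not a codeword (an error is present).
Step 3: locate the error. For a single error e at position i, S_ℓ = v_i·e·α_i^ℓ, so α_err = S_1/S_0.
  S_0^{−1} = 1^{−1} = 1 (mod 13), so α_err = 8·1 = 8 ≡ 8 = α_3. Error position i = 3.
  Consistency check: S_2/S_1 = 12·5 = 60 ≡ 8 = α_err ✓ (single-error assumption holds).
Step 4: error magnitude e = S_0/v_3 = S_0·∏_{j≠3}(α_3 − α_j) = 1·9 = 9 ≡ 9 (mod 13).
Step 5: correct position 3: c_3 = r_3 − e = 9 − 9 ≡ 0 (mod 13). Hence c = [1, 9, 0, 11, 5].
  Check: interpolating c through the α_i gives m(x) = 2 + 3·x (degree < 2) with m(α_i) = c_i for every i, so c is indeed a codeword.


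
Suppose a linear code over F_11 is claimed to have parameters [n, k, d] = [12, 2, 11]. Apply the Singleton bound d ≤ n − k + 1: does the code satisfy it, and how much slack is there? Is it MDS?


Singleton RHS = n − k + 1 = 11, slack = 0, bound satisfied, MDS.

Singleton bound: d ≤ n − k + 1.
Here n = 12, k = 2, so n − k + 1 = 11.
Given d = 11, check d ≤ 11: YES.
Slack = (n − k + 1) − d = 0.
The code is MDS (slack = 0).
Description: the claimed parameters are [12, 2, 11]_11; such a code would be MDS (meets Singleton bound).


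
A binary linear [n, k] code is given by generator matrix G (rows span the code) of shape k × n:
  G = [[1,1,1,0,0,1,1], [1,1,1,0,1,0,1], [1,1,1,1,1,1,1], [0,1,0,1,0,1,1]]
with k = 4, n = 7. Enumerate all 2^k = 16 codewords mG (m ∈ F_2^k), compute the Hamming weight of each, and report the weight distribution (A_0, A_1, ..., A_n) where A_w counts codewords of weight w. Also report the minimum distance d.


Weight distribution: A_0 = 1, A_2 = 4, A_3 = 3, A_4 = 3, A_5 = 4, A_7 = 1. Minimum distance d = 2.

Enumerate all 2^4 = 16 messages m ∈ F_2^4.
For each, compute codeword c = mG in F_2^7, then tally its weight.
  m = 0000 → c = 0000000, weight = 0.
  m = 1000 → c = 1110011, weight = 5.
  m = 0100 → c = 1110101, weight = 5.
  m = 1100 → c = 0000110, weight = 2.
  m = 0010 → c = 1111111, weight = 7.
  m = 1010 → c = 0001100, weight = 2.
  m = 0110 → c = 0001010, weight = 2.
  m = 1110 → c = 1111001, weight = 5.
  m = 0001 → c = 0101011, weight = 4.
  m = 1001 → c = 1011000, weight = 3.
  m = 0101 → c = 1011110, weight = 5.
  m = 1101 → c = 0101101, weight = 4.
  m = 0011 → c = 1010100, weight = 3.
  m = 1011 → c = 0100111, weight = 4.
  m = 0111 → c = 0100001, weight = 2.
  m = 1111 → c = 1010010, weight = 3.
Tally weights:
  weight 0: 1 codewords.
  weight 2: 4 codewords.
  weight 3: 3 codewords.
  weight 4: 3 codewords.
  weight 5: 4 codewords.
  weight 7: 1 codewords.
Minimum distance d = smallest w > 0 with A_w > 0 = 2.
Sanity: Σ A_w = 16 = 2^4 = 16 ✓.


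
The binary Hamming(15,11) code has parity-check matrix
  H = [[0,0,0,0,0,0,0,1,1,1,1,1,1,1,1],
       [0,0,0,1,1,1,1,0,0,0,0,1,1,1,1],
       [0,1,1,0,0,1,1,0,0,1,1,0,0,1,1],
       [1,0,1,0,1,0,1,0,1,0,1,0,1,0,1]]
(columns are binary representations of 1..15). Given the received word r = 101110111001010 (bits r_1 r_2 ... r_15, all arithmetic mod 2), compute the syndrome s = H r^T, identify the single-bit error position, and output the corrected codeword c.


s = (0, 1, 1, 1)^T, error position = 7, corrected codeword c = 101110011001010

Compute s = H r^T mod 2 one row at a time:
  s_1 = 1 + 1 + 0 + 0 + 1 + 0 + 1 + 0 = 4 ≡ 0 (mod 2).
  s_2 = 1 + 1 + 0 + 1 + 1 + 0 + 1 + 0 = 5 ≡ 1 (mod 2).
  s_3 = 0 + 1 + 0 + 1 + 0 + 0 + 1 + 0 = 3 ≡ 1 (mod 2).
  s_4 = 1 + 1 + 1 + 1 + 1 + 0 + 0 + 0 = 5 ≡ 1 (mod 2).
s = (0, 1, 1, 1)^T — this equals column 7 of H (binary 0111), so error is at position 7.
Correct: flip bit 7 of r = 101110111001010 to get c = 101110011001010.


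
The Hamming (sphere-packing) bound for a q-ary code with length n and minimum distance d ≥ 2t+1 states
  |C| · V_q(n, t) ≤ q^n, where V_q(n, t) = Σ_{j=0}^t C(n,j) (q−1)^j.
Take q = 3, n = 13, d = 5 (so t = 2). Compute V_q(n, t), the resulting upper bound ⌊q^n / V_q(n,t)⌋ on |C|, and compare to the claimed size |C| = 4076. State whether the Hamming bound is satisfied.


V_q(n, t) = 339, q^n = 1594323, Hamming bound = 4703, |C| = 4076 ≤ bound (satisfied).

Step 1: Compute V_q(n, t) = Σ_{j=0}^2 C(n, j) (q−1)^j.
  j = 0: C(13,0)·(2)^0 = 1·1 = 1.
  j = 1: C(13,1)·(2)^1 = 13·2 = 26.
  j = 2: C(13,2)·(2)^2 = 78·4 = 312.
  V_q(n, t) = 1 + 26 + 312 = 339.
Step 2: q^n = 3^13 = 1594323.
Step 3: Hamming bound ⌊q^n / V_q(n,t)⌋ = ⌊1594323/339⌋ = 4703.
Step 4: Compare |C| = 4076 to 4703: satisfied.
The claimed |C| lies below the Hamming bound.


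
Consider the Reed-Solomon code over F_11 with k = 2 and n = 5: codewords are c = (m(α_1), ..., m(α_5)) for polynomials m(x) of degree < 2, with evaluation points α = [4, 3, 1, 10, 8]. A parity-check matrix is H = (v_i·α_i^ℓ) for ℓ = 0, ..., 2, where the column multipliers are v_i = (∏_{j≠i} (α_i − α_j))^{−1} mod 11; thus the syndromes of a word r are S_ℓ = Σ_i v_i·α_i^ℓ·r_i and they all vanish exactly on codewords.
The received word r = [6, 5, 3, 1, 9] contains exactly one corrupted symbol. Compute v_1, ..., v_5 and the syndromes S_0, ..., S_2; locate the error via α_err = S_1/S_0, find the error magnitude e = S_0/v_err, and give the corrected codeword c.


S = (9, 6, 4), error at position 5, error magnitude e = 10, c = [6, 5, 3, 1, 10].

Step 1: column multipliers v_i = (∏_{j≠i}(α_i − α_j))^{−1} mod 11.
  i = 1 (α = 4): (4−3)(4−1)(4−10)(4−8) = 1·3·(−6)·(−4) = 72 ≡ 6, so v_1 = 6^{−1} = 2 (mod 11).
  i = 2 (α = 3): (3−4)(3−1)(3−10)(3−8) = (−1)·2·(−7)·(−5) = −70 ≡ 7, so v_2 = 7^{−1} = 8 (mod 11).
  i = 3 (α = 1): (1−4)(1−3)(1−10)(1−8) = (−3)·(−2)·(−9)·(−7) = 378 ≡ 4, so v_3 = 4^{−1} = 3 (mod 11).
  i = 4 (α = 10): (10−4)(10−3)(10−1)(10−8) = 6·7·9·2 = 756 ≡ 8, so v_4 = 8^{−1} = 7 (mod 11).
  i = 5 (α = 8): (8−4)(8−3)(8−1)(8−10) = 4·5·7·(−2) = −280 ≡ 6, so v_5 = 6^{−1} = 2 (mod 11).
  v = [2, 8, 3, 7, 2].
Step 2: syndromes of r = [6, 5, 3, 1, 9] (all sums mod 11).
  S_0 = Σ v_i r_i = 2·6 + 8·5 + 3·3 + 7·1 + 2·9 = 86 ≡ 9.
  S_1 = Σ v_i α_i r_i = 2·4·6 + 8·3·5 + 3·1·3 + 7·10·1 + 2·8·9 = 391 ≡ 6.
  α_i^2 mod 11 = [5, 9, 1, 1, 9].
  S_2 = Σ v_i α_i^2 r_i = 2·5·6 + 8·9·5 + 3·1·3 + 7·1·1 + 2·9·9 = 598 ≡ 4.
  S = (9, 6, 4) ≠ 0, so r is not a codeword (an error is present).
Step 3: locate the error. For a single error e at position i, S_ℓ = v_i·e·α_i^ℓ, so α_err = S_1/S_0.
  S_0^{−1} = 9^{−1} = 5 (mod 11), so α_err = 6·5 = 30 ≡ 8 = α_5. Error position i = 5.
  Consistency check: S_2/S_1 = 4·2 = 8 ≡ 8 = α_err ✓ (single-error assumption holds).
Step 4: error magnitude e = S_0/v_5 = S_0·∏_{j≠5}(α_5 − α_j) = 9·6 = 54 ≡ 10 (mod 11).
Step 5: correct position 5: c_5 = r_5 − e = 9 − 10 ≡ 10 (mod 11). Hence c = [6, 5, 3, 1, 10].
  Check: interpolating c through the α_i gives m(x) = 2 + 1·x (degree < 2) with m(α_i) = c_i for every i, so c is indeed a codeword.


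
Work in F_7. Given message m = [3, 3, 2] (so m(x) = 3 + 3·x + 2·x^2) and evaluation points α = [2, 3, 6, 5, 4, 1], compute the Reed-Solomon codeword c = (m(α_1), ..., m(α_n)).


c = [3, 2, 2, 5, 5, 1]

Message polynomial: m(x) = 3 + 3·x + 2·x^2 (mod 7).
For each evaluation point α_i, compute m(α_i) mod 7:
  α_1 = 2: Horner steps 2 → 0 → 3, so m(2) = 3.
  α_2 = 3: Horner steps 2 → 2 → 2, so m(3) = 2.
  α_3 = 6: Horner steps 2 → 1 → 2, so m(6) = 2.
  α_4 = 5: Horner steps 2 → 6 → 5, so m(5) = 5.
  α_5 = 4: Horner steps 2 → 4 → 5, so m(4) = 5.
  α_6 = 1: Horner steps 2 → 5 → 1, so m(1) = 1.
Codeword c = [3, 2, 2, 5, 5, 1] ∈ F_7^6.


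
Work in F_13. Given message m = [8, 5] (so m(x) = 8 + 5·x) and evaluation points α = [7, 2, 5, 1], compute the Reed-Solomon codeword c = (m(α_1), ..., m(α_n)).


c = [4, 5, 7, 0]

Message polynomial: m(x) = 8 + 5·x (mod 13).
For each evaluation point α_i, compute m(α_i) mod 13:
  α_1 = 7: Horner steps 5 → 4, so m(7) = 4.
  α_2 = 2: Horner steps 5 → 5, so m(2) = 5.
  α_3 = 5: Horner steps 5 → 7, so m(5) = 7.
  α_4 = 1: Horner steps 5 → 0, so m(1) = 0.
Codeword c = [4, 5, 7, 0] ∈ F_13^4.


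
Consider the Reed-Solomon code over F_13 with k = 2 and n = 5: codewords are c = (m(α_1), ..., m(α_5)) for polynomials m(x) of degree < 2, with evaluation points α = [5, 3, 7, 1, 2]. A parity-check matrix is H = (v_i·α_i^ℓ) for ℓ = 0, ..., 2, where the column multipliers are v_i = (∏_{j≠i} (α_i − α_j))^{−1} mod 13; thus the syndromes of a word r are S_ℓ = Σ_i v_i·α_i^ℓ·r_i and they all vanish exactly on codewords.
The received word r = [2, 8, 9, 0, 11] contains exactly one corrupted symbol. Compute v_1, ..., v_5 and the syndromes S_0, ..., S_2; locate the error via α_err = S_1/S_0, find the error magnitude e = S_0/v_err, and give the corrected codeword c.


S = (10, 10, 10), error at position 4, error magnitude e = 12, c = [2, 8, 9, 1, 11].

Step 1: column multipliers v_i = (∏_{j≠i}(α_i − α_j))^{−1} mod 13.
  i = 1 (α = 5): (5−3)(5−7)(5−1)(5−2) = 2·(−2)·4·3 = −48 ≡ 4, so v_1 = 4^{−1} = 10 (mod 13).
  i = 2 (α = 3): (3−5)(3−7)(3−1)(3−2) = (−2)·(−4)·2·1 = 16 ≡ 3, so v_2 = 3^{−1} = 9 (mod 13).
  i = 3 (α = 7): (7−5)(7−3)(7−1)(7−2) = 2·4·6·5 = 240 ≡ 6, so v_3 = 6^{−1} = 11 (mod 13).
  i = 4 (α = 1): (1−5)(1−3)(1−7)(1−2) = (−4)·(−2)·(−6)·(−1) = 48 ≡ 9, so v_4 = 9^{−1} = 3 (mod 13).
  i = 5 (α = 2): (2−5)(2−3)(2−7)(2−1) = (−3)·(−1)·(−5)·1 = −15 ≡ 11, so v_5 = 11^{−1} = 6 (mod 13).
  v = [10, 9, 11, 3, 6].
Step 2: syndromes of r = [2, 8, 9, 0, 11] (all sums mod 13).
  S_0 = Σ v_i r_i = 10·2 + 9·8 + 11·9 + 3·0 + 6·11 = 257 ≡ 10.
  S_1 = Σ v_i α_i r_i = 10·5·2 + 9·3·8 + 11·7·9 + 3·1·0 + 6·2·11 = 1141 ≡ 10.
  α_i^2 mod 13 = [12, 9, 10, 1, 4].
  S_2 = Σ v_i α_i^2 r_i = 10·12·2 + 9·9·8 + 11·10·9 + 3·1·0 + 6·4·11 = 2142 ≡ 10.
  S = (10, 10, 10) ≠ 0, so r is not a codeword (an error is present).
Step 3: locate the error. For a single error e at position i, S_ℓ = v_i·e·α_i^ℓ, so α_err = S_1/S_0.
  S_0^{−1} = 10^{−1} = 4 (mod 13), so α_err = 10·4 = 40 ≡ 1 = α_4. Error position i = 4.
  Consistency check: S_2/S_1 = 10·4 = 40 ≡ 1 = α_err ✓ (single-error assumption holds).
Step 4: error magnitude e = S_0/v_4 = S_0·∏_{j≠4}(α_4 − α_j) = 10·9 = 90 ≡ 12 (mod 13).
Step 5: correct position 4: c_4 = r_4 − e = 0 − 12 ≡ 1 (mod 13). Hence c = [2, 8, 9, 1, 11].
  Check: interpolating c through the α_i gives m(x) = 4 + 10·x (degree < 2) with m(α_i) = c_i for every i, so c is indeed a codeword.


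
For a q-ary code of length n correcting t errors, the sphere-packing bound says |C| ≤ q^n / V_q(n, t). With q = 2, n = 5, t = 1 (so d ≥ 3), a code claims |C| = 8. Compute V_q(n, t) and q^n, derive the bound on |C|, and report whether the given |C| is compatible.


V_q(n, t) = 6, q^n = 32, Hamming bound = 5, |C| = 8 > bound (violated).

Step 1: Compute V_q(n, t) = Σ_{j=0}^1 C(n, j) (q−1)^j.
  j = 0: C(5,0)·(1)^0 = 1·1 = 1.
  j = 1: C(5,1)·(1)^1 = 5·1 = 5.
  V_q(n, t) = 1 + 5 = 6.
Step 2: q^n = 2^5 = 32.
Step 3: Hamming bound ⌊q^n / V_q(n,t)⌋ = ⌊32/6⌋ = 5.
Step 4: Compare |C| = 8 to 5: violated.
The claimed |C| lies above the Hamming bound, so no 2-ary code of length 5 with d ≥ 3 can have 8 codewords.


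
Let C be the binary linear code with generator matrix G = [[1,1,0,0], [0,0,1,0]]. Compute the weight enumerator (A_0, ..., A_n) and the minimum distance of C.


Weight distribution: A_0 = 1, A_1 = 1, A_2 = 1, A_3 = 1. Minimum distance d = 1.

Enumerate all 2^2 = 4 messages m ∈ F_2^2.
For each, compute codeword c = mG in F_2^4, then tally its weight.
  m = 00 → c = 0000, weight = 0.
  m = 10 → c = 1100, weight = 2.
  m = 01 → c = 0010, weight = 1.
  m = 11 → c = 1110, weight = 3.
Tally weights:
  weight 0: 1 codewords.
  weight 1: 1 codewords.
  weight 2: 1 codewords.
  weight 3: 1 codewords.
Minimum distance d = smallest w > 0 with A_w > 0 = 1.
Sanity: Σ A_w = 4 = 2^2 = 4 ✓.


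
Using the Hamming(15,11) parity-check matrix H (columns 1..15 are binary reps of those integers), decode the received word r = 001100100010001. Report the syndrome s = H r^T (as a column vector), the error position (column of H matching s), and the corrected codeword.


s = (0, 1, 0, 0)^T, error position = 4, corrected codeword c = 001000100010001

Compute s = H r^T mod 2 one row at a time:
  s_1 = 0 + 0 + 0 + 1 + 0 + 0 + 0 + 1 = 2 ≡ 0 (mod 2).
  s_2 = 1 + 0 + 0 + 1 + 0 + 0 + 0 + 1 = 3 ≡ 1 (mod 2).
  s_3 = 0 + 1 + 0 + 1 + 0 + 1 + 0 + 1 = 4 ≡ 0 (mod 2).
  s_4 = 0 + 1 + 0 + 1 + 0 + 1 + 0 + 1 = 4 ≡ 0 (mod 2).
s = (0, 1, 0, 0)^T — this equals column 4 of H (binary 0100), so error is at position 4.
Correct: flip bit 4 of r = 001100100010001 to get c = 001000100010001.


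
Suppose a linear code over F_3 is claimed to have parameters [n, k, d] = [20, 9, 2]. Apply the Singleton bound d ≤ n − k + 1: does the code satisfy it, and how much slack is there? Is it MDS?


Singleton RHS = n − k + 1 = 12, slack = 10, bound satisfied, not MDS.

Singleton bound: d ≤ n − k + 1.
Here n = 20, k = 9, so n − k + 1 = 12.
Given d = 2, check d ≤ 12: YES.
Slack = (n − k + 1) − d = 10.
The code is NOT MDS (slack = 10 > 0).
Description: the claimed parameters are [20, 9, 2]_3; such a code would be non-MDS.


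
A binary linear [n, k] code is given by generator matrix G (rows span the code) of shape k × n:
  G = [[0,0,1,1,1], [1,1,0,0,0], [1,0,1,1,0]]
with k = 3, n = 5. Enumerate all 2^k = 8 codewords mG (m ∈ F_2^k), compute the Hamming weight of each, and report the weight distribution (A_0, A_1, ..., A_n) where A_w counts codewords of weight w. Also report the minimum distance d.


Weight distribution: A_0 = 1, A_2 = 3, A_3 = 3, A_5 = 1. Minimum distance d = 2.

Enumerate all 2^3 = 8 messages m ∈ F_2^3.
For each, compute codeword c = mG in F_2^5, then tally its weight.
  m = 000 → c = 00000, weight = 0.
  m = 100 → c = 00111, weight = 3.
  m = 010 → c = 11000, weight = 2.
  m = 110 → c = 11111, weight = 5.
  m = 001 → c = 10110, weight = 3.
  m = 101 → c = 10001, weight = 2.
  m = 011 → c = 01110, weight = 3.
  m = 111 → c = 01001, weight = 2.
Tally weights:
  weight 0: 1 codewords.
  weight 2: 3 codewords.
  weight 3: 3 codewords.
  weight 5: 1 codewords.
Minimum distance d = smallest w > 0 with A_w > 0 = 2.
Sanity: Σ A_w = 8 = 2^3 = 8 ✓.


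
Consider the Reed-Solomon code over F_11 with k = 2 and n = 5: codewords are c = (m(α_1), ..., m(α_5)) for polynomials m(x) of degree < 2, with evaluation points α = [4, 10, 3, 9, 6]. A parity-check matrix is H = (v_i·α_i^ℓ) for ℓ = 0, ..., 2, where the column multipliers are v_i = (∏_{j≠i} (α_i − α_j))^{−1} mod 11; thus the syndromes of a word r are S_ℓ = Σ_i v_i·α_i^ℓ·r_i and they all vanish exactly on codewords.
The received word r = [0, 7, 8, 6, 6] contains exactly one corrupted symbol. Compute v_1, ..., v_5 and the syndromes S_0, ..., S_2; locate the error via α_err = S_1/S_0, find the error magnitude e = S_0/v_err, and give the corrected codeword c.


S = (10, 2, 7), error at position 4, error magnitude e = 2, c = [0, 7, 8, 4, 6].

Step 1: column multipliers v_i = (∏_{j≠i}(α_i − α_j))^{−1} mod 11.
  i = 1 (α = 4): (4−10)(4−3)(4−9)(4−6) = (−6)·1·(−5)·(−2) = −60 ≡ 6, so v_1 = 6^{−1} = 2 (mod 11).
  i = 2 (α = 10): (10−4)(10−3)(10−9)(10−6) = 6·7·1·4 = 168 ≡ 3, so v_2 = 3^{−1} = 4 (mod 11).
  i = 3 (α = 3): (3−4)(3−10)(3−9)(3−6) = (−1)·(−7)·(−6)·(−3) = 126 ≡ 5, so v_3 = 5^{−1} = 9 (mod 11).
  i = 4 (α = 9): (9−4)(9−10)(9−3)(9−6) = 5·(−1)·6·3 = −90 ≡ 9, so v_4 = 9^{−1} = 5 (mod 11).
  i = 5 (α = 6): (6−4)(6−10)(6−3)(6−9) = 2·(−4)·3·(−3) = 72 ≡ 6, so v_5 = 6^{−1} = 2 (mod 11).
  v = [2, 4, 9, 5, 2].
Step 2: syndromes of r = [0, 7, 8, 6, 6] (all sums mod 11).
  S_0 = Σ v_i r_i = 2·0 + 4·7 + 9·8 + 5·6 + 2·6 = 142 ≡ 10.
  S_1 = Σ v_i α_i r_i = 2·4·0 + 4·10·7 + 9·3·8 + 5·9·6 + 2·6·6 = 838 ≡ 2.
  α_i^2 mod 11 = [5, 1, 9, 4, 3].
  S_2 = Σ v_i α_i^2 r_i = 2·5·0 + 4·1·7 + 9·9·8 + 5·4·6 + 2·3·6 = 832 ≡ 7.
  S = (10, 2, 7) ≠ 0, so r is not a codeword (an error is present).
Step 3: locate the error. For a single error e at position i, S_ℓ = v_i·e·α_i^ℓ, so α_err = S_1/S_0.
  S_0^{−1} = 10^{−1} = 10 (mod 11), so α_err = 2·10 = 20 ≡ 9 = α_4. Error position i = 4.
  Consistency check: S_2/S_1 = 7·6 = 42 ≡ 9 = α_err ✓ (single-error assumption holds).
Step 4: error magnitude e = S_0/v_4 = S_0·∏_{j≠4}(α_4 − α_j) = 10·9 = 90 ≡ 2 (mod 11).
Step 5: correct position 4: c_4 = r_4 − e = 6 − 2 ≡ 4 (mod 11). Hence c = [0, 7, 8, 4, 6].
  Check: interpolating c through the α_i gives m(x) = 10 + 3·x (degree < 2) with m(α_i) = c_i for every i, so c is indeed a codeword.


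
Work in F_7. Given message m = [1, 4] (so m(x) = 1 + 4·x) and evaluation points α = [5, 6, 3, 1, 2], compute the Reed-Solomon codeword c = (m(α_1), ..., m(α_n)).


c = [0, 4, 6, 5, 2]

Message polynomial: m(x) = 1 + 4·x (mod 7).
For each evaluation point α_i, compute m(α_i) mod 7:
  α_1 = 5: Horner steps 4 → 0, so m(5) = 0.
  α_2 = 6: Horner steps 4 → 4, so m(6) = 4.
  α_3 = 3: Horner steps 4 → 6, so m(3) = 6.
  α_4 = 1: Horner steps 4 → 5, so m(1) = 5.
  α_5 = 2: Horner steps 4 → 2, so m(2) = 2.
Codeword c = [0, 4, 6, 5, 2] ∈ F_7^5.


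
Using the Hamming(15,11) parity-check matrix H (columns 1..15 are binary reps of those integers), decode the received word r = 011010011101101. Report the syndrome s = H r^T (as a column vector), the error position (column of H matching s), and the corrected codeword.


s = (0, 0, 0, 1)^T, error position = 1, corrected codeword c = 111010011101101

Compute s = H r^T mod 2 one row at a time:
  s_1 = 1 + 1 + 1 + 0 + 1 + 1 + 0 + 1 = 6 ≡ 0 (mod 2).
  s_2 = 0 + 1 + 0 + 0 + 1 + 1 + 0 + 1 = 4 ≡ 0 (mod 2).
  s_3 = 1 + 1 + 0 + 0 + 1 + 0 + 0 + 1 = 4 ≡ 0 (mod 2).
  s_4 = 0 + 1 + 1 + 0 + 1 + 0 + 1 + 1 = 5 ≡ 1 (mod 2).
s = (0, 0, 0, 1)^T — this equals column 1 of H (binary 0001), so error is at position 1.
Correct: flip bit 1 of r = 011010011101101 to get c = 111010011101101.


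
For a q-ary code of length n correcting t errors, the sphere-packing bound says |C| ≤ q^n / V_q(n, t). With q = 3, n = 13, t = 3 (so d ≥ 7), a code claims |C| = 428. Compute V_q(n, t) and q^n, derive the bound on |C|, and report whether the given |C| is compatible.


V_q(n, t) = 2627, q^n = 1594323, Hamming bound = 606, |C| = 428 ≤ bound (satisfied).

Step 1: Compute V_q(n, t) = Σ_{j=0}^3 C(n, j) (q−1)^j.
  j = 0: C(13,0)·(2)^0 = 1·1 = 1.
  j = 1: C(13,1)·(2)^1 = 13·2 = 26.
  j = 2: C(13,2)·(2)^2 = 78·4 = 312.
  j = 3: C(13,3)·(2)^3 = 286·8 = 2288.
  V_q(n, t) = 1 + 26 + 312 + 2288 = 2627.
Step 2: q^n = 3^13 = 1594323.
Step 3: Hamming bound ⌊q^n / V_q(n,t)⌋ = ⌊1594323/2627⌋ = 606.
Step 4: Compare |C| = 428 to 606: satisfied.
The claimed |C| lies below the Hamming bound.


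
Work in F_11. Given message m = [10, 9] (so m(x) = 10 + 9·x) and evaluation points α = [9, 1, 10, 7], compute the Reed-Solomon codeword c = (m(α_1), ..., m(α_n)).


c = [3, 8, 1, 7]

Message polynomial: m(x) = 10 + 9·x (mod 11).
For each evaluation point α_i, compute m(α_i) mod 11:
  α_1 = 9: Horner steps 9 → 3, so m(9) = 3.
  α_2 = 1: Horner steps 9 → 8, so m(1) = 8.
  α_3 = 10: Horner steps 9 → 1, so m(10) = 1.
  α_4 = 7: Horner steps 9 → 7, so m(7) = 7.
Codeword c = [3, 8, 1, 7] ∈ F_11^4.


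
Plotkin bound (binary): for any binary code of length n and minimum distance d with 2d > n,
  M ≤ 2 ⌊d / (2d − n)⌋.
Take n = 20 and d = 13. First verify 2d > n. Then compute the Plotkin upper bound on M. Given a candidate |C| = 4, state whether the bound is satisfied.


Plotkin bound M ≤ 4; given |C| = 4 ≤ bound (satisfied).

Check applicability: 2d = 26, n = 20.
2d − n = 6 > 0, so Plotkin applies.
Compute d/(2d−n) = 13/6 ≈ 2.1667.
⌊d/(2d−n)⌋ = 2.
Plotkin bound: M ≤ 2·2 = 4.
Given |C| = 4, check: satisfied.
This |C| is at the Plotkin bound.


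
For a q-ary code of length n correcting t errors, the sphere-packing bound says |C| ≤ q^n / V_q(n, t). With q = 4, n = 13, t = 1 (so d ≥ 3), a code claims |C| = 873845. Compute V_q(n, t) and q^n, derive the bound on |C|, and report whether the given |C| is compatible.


V_q(n, t) = 40, q^n = 67108864, Hamming bound = 1677721, |C| = 873845 ≤ bound (satisfied).

Step 1: Compute V_q(n, t) = Σ_{j=0}^1 C(n, j) (q−1)^j.
  j = 0: C(13,0)·(3)^0 = 1·1 = 1.
  j = 1: C(13,1)·(3)^1 = 13·3 = 39.
  V_q(n, t) = 1 + 39 = 40.
Step 2: q^n = 4^13 = 67108864.
Step 3: Hamming bound ⌊q^n / V_q(n,t)⌋ = ⌊67108864/40⌋ = 1677721.
Step 4: Compare |C| = 873845 to 1677721: satisfied.
The claimed |C| lies below the Hamming bound.


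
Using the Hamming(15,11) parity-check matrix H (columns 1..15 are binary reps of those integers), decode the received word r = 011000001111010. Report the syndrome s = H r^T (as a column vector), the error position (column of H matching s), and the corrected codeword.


s = (1, 0, 1, 1)^T, error position = 11, corrected codeword c = 011000001101010

Compute s = H r^T mod 2 one row at a time:
  s_1 = 0 + 1 + 1 + 1 + 1 + 0 + 1 + 0 = 5 ≡ 1 (mod 2).
  s_2 = 0 + 0 + 0 + 0 + 1 + 0 + 1 + 0 = 2 ≡ 0 (mod 2).
  s_3 = 1 + 1 + 0 + 0 + 1 + 1 + 1 + 0 = 5 ≡ 1 (mod 2).
  s_4 = 0 + 1 + 0 + 0 + 1 + 1 + 0 + 0 = 3 ≡ 1 (mod 2).
s = (1, 0, 1, 1)^T — this equals column 11 of H (binary 1011), so error is at position 11.
Correct: flip bit 11 of r = 011000001111010 to get c = 011000001101010.


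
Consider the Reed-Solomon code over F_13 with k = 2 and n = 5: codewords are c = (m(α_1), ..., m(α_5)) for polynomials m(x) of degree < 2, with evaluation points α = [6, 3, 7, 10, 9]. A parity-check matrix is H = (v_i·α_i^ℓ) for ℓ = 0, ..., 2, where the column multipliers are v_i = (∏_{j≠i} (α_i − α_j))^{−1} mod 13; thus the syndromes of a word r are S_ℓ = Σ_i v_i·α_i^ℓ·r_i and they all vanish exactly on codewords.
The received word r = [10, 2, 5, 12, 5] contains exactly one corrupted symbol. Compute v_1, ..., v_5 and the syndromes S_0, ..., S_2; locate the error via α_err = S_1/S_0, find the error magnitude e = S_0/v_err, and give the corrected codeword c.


S = (6, 3, 8), error at position 3, error magnitude e = 1, c = [10, 2, 4, 12, 5].

Step 1: column multipliers v_i = (∏_{j≠i}(α_i − α_j))^{−1} mod 13.
  i = 1 (α = 6): (6−3)(6−7)(6−10)(6−9) = 3·(−1)·(−4)·(−3) = −36 ≡ 3, so v_1 = 3^{−1} = 9 (mod 13).
  i = 2 (α = 3): (3−6)(3−7)(3−10)(3−9) = (−3)·(−4)·(−7)·(−6) = 504 ≡ 10, so v_2 = 10^{−1} = 4 (mod 13).
  i = 3 (α = 7): (7−6)(7−3)(7−10)(7−9) = 1·4·(−3)·(−2) = 24 ≡ 11, so v_3 = 11^{−1} = 6 (mod 13).
  i = 4 (α = 10): (10−6)(10−3)(10−7)(10−9) = 4·7·3·1 = 84 ≡ 6, so v_4 = 6^{−1} = 11 (mod 13).
  i = 5 (α = 9): (9−6)(9−3)(9−7)(9−10) = 3·6·2·(−1) = −36 ≡ 3, so v_5 = 3^{−1} = 9 (mod 13).
  v = [9, 4, 6, 11, 9].
Step 2: syndromes of r = [10, 2, 5, 12, 5] (all sums mod 13).
  S_0 = Σ v_i r_i = 9·10 + 4·2 + 6·5 + 11·12 + 9·5 = 305 ≡ 6.
  S_1 = Σ v_i α_i r_i = 9·6·10 + 4·3·2 + 6·7·5 + 11·10·12 + 9·9·5 = 2499 ≡ 3.
  α_i^2 mod 13 = [10, 9, 10, 9, 3].
  S_2 = Σ v_i α_i^2 r_i = 9·10·10 + 4·9·2 + 6·10·5 + 11·9·12 + 9·3·5 = 2595 ≡ 8.
  S = (6, 3, 8) ≠ 0, so r is not a codeword (an error is present).
Step 3: locate the error. For a single error e at position i, S_ℓ = v_i·e·α_i^ℓ, so α_err = S_1/S_0.
  S_0^{−1} = 6^{−1} = 11 (mod 13), so α_err = 3·11 = 33 ≡ 7 = α_3. Error position i = 3.
  Consistency check: S_2/S_1 = 8·9 = 72 ≡ 7 = α_err ✓ (single-error assumption holds).
Step 4: error magnitude e = S_0/v_3 = S_0·∏_{j≠3}(α_3 − α_j) = 6·11 = 66 ≡ 1 (mod 13).
Step 5: correct position 3: c_3 = r_3 − e = 5 − 1 ≡ 4 (mod 13). Hence c = [10, 2, 4, 12, 5].
  Check: interpolating c through the α_i gives m(x) = 7 + 7·x (degree < 2) with m(α_i) = c_i for every i, so c is indeed a codeword.


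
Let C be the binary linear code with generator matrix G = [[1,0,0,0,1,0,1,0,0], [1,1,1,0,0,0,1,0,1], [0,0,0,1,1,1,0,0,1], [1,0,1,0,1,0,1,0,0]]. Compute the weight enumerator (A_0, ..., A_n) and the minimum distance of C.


Weight distribution: A_0 = 1, A_1 = 1, A_3 = 3, A_4 = 5, A_5 = 3, A_6 = 2, A_7 = 1. Minimum distance d = 1.

Enumerate all 2^4 = 16 messages m ∈ F_2^4.
For each, compute codeword c = mG in F_2^9, then tally its weight.
  m = 0000 → c = 000000000, weight = 0.
  m = 1000 → c = 100010100, weight = 3.
  m = 0100 → c = 111000101, weight = 5.
  m = 1100 → c = 011010001, weight = 4.
  m = 0010 → c = 000111001, weight = 4.
  m = 1010 → c = 100101101, weight = 5.
  m = 0110 → c = 111111100, weight = 7.
  m = 1110 → c = 011101000, weight = 4.
  m = 0001 → c = 101010100, weight = 4.
  m = 1001 → c = 001000000, weight = 1.
  m = 0101 → c = 010010001, weight = 3.
  m = 1101 → c = 110000101, weight = 4.
  m = 0011 → c = 101101101, weight = 6.
  m = 1011 → c = 001111001, weight = 5.
  m = 0111 → c = 010101000, weight = 3.
  m = 1111 → c = 110111100, weight = 6.
Tally weights:
  weight 0: 1 codewords.
  weight 1: 1 codewords.
  weight 3: 3 codewords.
  weight 4: 5 codewords.
  weight 5: 3 codewords.
  weight 6: 2 codewords.
  weight 7: 1 codewords.
Minimum distance d = smallest w > 0 with A_w > 0 = 1.
Sanity: Σ A_w = 16 = 2^4 = 16 ✓.


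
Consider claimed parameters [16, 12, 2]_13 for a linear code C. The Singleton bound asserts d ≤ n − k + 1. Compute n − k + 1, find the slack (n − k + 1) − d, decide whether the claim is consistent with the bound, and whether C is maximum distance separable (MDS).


Singleton RHS = n − k + 1 = 5, slack = 3, bound satisfied, not MDS.

Singleton bound: d ≤ n − k + 1.
Here n = 16, k = 12, so n − k + 1 = 5.
Given d = 2, check d ≤ 5: YES.
Slack = (n − k + 1) − d = 3.
The code is NOT MDS (slack = 3 > 0).
Description: the claimed parameters are [16, 12, 2]_13; such a code would be non-MDS.


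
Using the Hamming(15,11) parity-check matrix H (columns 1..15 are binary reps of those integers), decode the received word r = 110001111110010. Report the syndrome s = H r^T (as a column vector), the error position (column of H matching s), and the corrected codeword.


s = (1, 1, 0, 0)^T, error position = 12, corrected codeword c = 110001111111010

Compute s = H r^T mod 2 one row at a time:
  s_1 = 1 + 1 + 1 + 1 + 0 + 0 + 1 + 0 = 5 ≡ 1 (mod 2).
  s_2 = 0 + 0 + 1 + 1 + 0 + 0 + 1 + 0 = 3 ≡ 1 (mod 2).
  s_3 = 1 + 0 + 1 + 1 + 1 + 1 + 1 + 0 = 6 ≡ 0 (mod 2).
  s_4 = 1 + 0 + 0 + 1 + 1 + 1 + 0 + 0 = 4 ≡ 0 (mod 2).
s = (1, 1, 0, 0)^T — this equals column 12 of H (binary 1100), so error is at position 12.
Correct: flip bit 12 of r = 110001111110010 to get c = 110001111111010.


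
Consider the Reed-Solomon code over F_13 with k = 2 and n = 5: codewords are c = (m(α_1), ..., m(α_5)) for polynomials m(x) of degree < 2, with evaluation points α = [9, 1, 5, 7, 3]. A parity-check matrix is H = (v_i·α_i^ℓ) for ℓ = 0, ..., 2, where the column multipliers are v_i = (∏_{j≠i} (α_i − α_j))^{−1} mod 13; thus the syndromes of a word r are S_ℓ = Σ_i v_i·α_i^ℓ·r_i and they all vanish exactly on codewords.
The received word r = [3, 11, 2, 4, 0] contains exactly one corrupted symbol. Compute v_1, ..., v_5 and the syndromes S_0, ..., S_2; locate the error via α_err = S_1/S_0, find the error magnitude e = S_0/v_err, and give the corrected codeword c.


S = (7, 11, 8), error at position 1, error magnitude e = 10, c = [6, 11, 2, 4, 0].

Step 1: column multipliers v_i = (∏_{j≠i}(α_i − α_j))^{−1} mod 13.
  i = 1 (α = 9): (9−1)(9−5)(9−7)(9−3) = 8·4·2·6 = 384 ≡ 7, so v_1 = 7^{−1} = 2 (mod 13).
  i = 2 (α = 1): (1−9)(1−5)(1−7)(1−3) = (−8)·(−4)·(−6)·(−2) = 384 ≡ 7, so v_2 = 7^{−1} = 2 (mod 13).
  i = 3 (α = 5): (5−9)(5−1)(5−7)(5−3) = (−4)·4·(−2)·2 = 64 ≡ 12, so v_3 = 12^{−1} = 12 (mod 13).
  i = 4 (α = 7): (7−9)(7−1)(7−5)(7−3) = (−2)·6·2·4 = −96 ≡ 8, so v_4 = 8^{−1} = 5 (mod 13).
  i = 5 (α = 3): (3−9)(3−1)(3−5)(3−7) = (−6)·2·(−2)·(−4) = −96 ≡ 8, so v_5 = 8^{−1} = 5 (mod 13).
  v = [2, 2, 12, 5, 5].
Step 2: syndromes of r = [3, 11, 2, 4, 0] (all sums mod 13).
  S_0 = Σ v_i r_i = 2·3 + 2·11 + 12·2 + 5·4 + 5·0 = 72 ≡ 7.
  S_1 = Σ v_i α_i r_i = 2·9·3 + 2·1·11 + 12·5·2 + 5·7·4 + 5·3·0 = 336 ≡ 11.
  α_i^2 mod 13 = [3, 1, 12, 10, 9].
  S_2 = Σ v_i α_i^2 r_i = 2·3·3 + 2·1·11 + 12·12·2 + 5·10·4 + 5·9·0 = 528 ≡ 8.
  S = (7, 11, 8) ≠ 0, so r is not a codeword (an error is present).
Step 3: locate the error. For a single error e at position i, S_ℓ = v_i·e·α_i^ℓ, so α_err = S_1/S_0.
  S_0^{−1} = 7^{−1} = 2 (mod 13), so α_err = 11·2 = 22 ≡ 9 = α_1. Error position i = 1.
  Consistency check: S_2/S_1 = 8·6 = 48 ≡ 9 = α_err ✓ (single-error assumption holds).
Step 4: error magnitude e = S_0/v_1 = S_0·∏_{j≠1}(α_1 − α_j) = 7·7 = 49 ≡ 10 (mod 13).
Step 5: correct position 1: c_1 = r_1 − e = 3 − 10 ≡ 6 (mod 13). Hence c = [6, 11, 2, 4, 0].
  Check: interpolating c through the α_i gives m(x) = 10 + 1·x (degree < 2) with m(α_i) = c_i for every i, so c is indeed a codeword.


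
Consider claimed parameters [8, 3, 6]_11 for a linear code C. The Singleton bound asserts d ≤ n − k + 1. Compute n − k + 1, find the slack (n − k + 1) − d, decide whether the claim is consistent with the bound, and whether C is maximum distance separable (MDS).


Singleton RHS = n − k + 1 = 6, slack = 0, bound satisfied, MDS.

Singleton bound: d ≤ n − k + 1.
Here n = 8, k = 3, so n − k + 1 = 6.
Given d = 6, check d ≤ 6: YES.
Slack = (n − k + 1) − d = 0.
The code is MDS (slack = 0).
Description: the claimed parameters are [8, 3, 6]_11; such a code would be MDS (meets Singleton bound).


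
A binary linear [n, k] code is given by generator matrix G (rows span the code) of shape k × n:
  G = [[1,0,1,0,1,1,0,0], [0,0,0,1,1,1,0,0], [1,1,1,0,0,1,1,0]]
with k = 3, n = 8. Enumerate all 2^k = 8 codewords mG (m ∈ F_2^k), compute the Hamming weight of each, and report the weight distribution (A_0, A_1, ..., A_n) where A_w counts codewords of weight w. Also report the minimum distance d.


Weight distribution: A_0 = 1, A_3 = 3, A_4 = 2, A_5 = 1, A_6 = 1. Minimum distance d = 3.

Enumerate all 2^3 = 8 messages m ∈ F_2^3.
For each, compute codeword c = mG in F_2^8, then tally its weight.
  m = 000 → c = 00000000, weight = 0.
  m = 100 → c = 10101100, weight = 4.
  m = 010 → c = 00011100, weight = 3.
  m = 110 → c = 10110000, weight = 3.
  m = 001 → c = 11100110, weight = 5.
  m = 101 → c = 01001010, weight = 3.
  m = 011 → c = 11111010, weight = 6.
  m = 111 → c = 01010110, weight = 4.
Tally weights:
  weight 0: 1 codewords.
  weight 3: 3 codewords.
  weight 4: 2 codewords.
  weight 5: 1 codewords.
  weight 6: 1 codewords.
Minimum distance d = smallest w > 0 with A_w > 0 = 3.
Sanity: Σ A_w = 8 = 2^3 = 8 ✓.


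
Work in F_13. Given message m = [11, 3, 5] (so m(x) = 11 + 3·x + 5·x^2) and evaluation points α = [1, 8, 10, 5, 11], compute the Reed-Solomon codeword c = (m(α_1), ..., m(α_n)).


c = [6, 4, 8, 8, 12]

Message polynomial: m(x) = 11 + 3·x + 5·x^2 (mod 13).
For each evaluation point α_i, compute m(α_i) mod 13:
  α_1 = 1: Horner steps 5 → 8 → 6, so m(1) = 6.
  α_2 = 8: Horner steps 5 → 4 → 4, so m(8) = 4.
  α_3 = 10: Horner steps 5 → 1 → 8, so m(10) = 8.
  α_4 = 5: Horner steps 5 → 2 → 8, so m(5) = 8.
  α_5 = 11: Horner steps 5 → 6 → 12, so m(11) = 12.
Codeword c = [6, 4, 8, 8, 12] ∈ F_13^5.


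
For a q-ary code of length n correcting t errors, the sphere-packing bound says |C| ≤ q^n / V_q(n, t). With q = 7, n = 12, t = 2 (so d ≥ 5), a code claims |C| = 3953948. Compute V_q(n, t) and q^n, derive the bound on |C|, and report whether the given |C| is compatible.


V_q(n, t) = 2449, q^n = 13841287201, Hamming bound = 5651811, |C| = 3953948 ≤ bound (satisfied).

Step 1: Compute V_q(n, t) = Σ_{j=0}^2 C(n, j) (q−1)^j.
  j = 0: C(12,0)·(6)^0 = 1·1 = 1.
  j = 1: C(12,1)·(6)^1 = 12·6 = 72.
  j = 2: C(12,2)·(6)^2 = 66·36 = 2376.
  V_q(n, t) = 1 + 72 + 2376 = 2449.
Step 2: q^n = 7^12 = 13841287201.
Step 3: Hamming bound ⌊q^n / V_q(n,t)⌋ = ⌊13841287201/2449⌋ = 5651811.
Step 4: Compare |C| = 3953948 to 5651811: satisfied.
The claimed |C| lies below the Hamming bound.
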